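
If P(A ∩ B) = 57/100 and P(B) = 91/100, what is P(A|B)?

P(A|B) = P(A ∩ B) / P(B)
= (57/100) / (91/100)
= 57/91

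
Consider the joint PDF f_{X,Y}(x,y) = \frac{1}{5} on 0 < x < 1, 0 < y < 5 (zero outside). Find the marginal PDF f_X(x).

f_X(x) = ∫_0^5 f(x,y) dy
= ∫_0^5 \frac{1}{5} dy
= 1 for 0 < x < 1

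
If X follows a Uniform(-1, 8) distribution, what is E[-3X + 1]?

For X ~ Uniform(-1, 8):
E[X] = \frac{7}{2}
E[-3X + 1] = -3 × E[X] + 1 = - \frac{19}{2}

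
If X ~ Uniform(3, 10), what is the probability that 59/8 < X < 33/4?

P(59/8 < X < 33/4) = ∫_{59/8}^{33/4} f(x) dx
where f(x) = \frac{1}{7}
= \frac{1}{8}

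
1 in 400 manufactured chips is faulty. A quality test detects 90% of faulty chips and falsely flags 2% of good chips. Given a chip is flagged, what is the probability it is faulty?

Let D = the rare event, + = positive/flagged.
P(D) = 1/400
P(+|D) = 90/100 = 9/10
P(+|D') = 2/100 = 1/50
P(+) = P(+|D)P(D) + P(+|D')P(D')
     = \frac{9}{10} × \frac{1}{400} + \frac{1}{50} × \frac{399}{400}
     = \frac{111}{5000}
P(D|+) = P(+|D)P(D)/P(+) = \frac{15}{148}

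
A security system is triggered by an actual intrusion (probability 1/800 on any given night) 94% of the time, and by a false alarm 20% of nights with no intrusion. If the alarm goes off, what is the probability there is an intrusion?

Let D = the rare event, + = positive/flagged.
P(D) = 1/800
P(+|D) = 94/100 = 47/50
P(+|D') = 20/100 = 1/5
P(+) = P(+|D)P(D) + P(+|D')P(D')
     = \frac{47}{50} × \frac{1}{800} + \frac{1}{5} × \frac{799}{800}
     = \frac{8037}{40000}
P(D|+) = P(+|D)P(D)/P(+) = \frac{1}{171}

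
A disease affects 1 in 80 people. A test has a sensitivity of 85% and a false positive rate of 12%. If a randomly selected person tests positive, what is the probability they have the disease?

Let D = the rare event, + = positive/flagged.
P(D) = 1/80
P(+|D) = 85/100 = 17/20
P(+|D') = 12/100 = 3/25
P(+) = P(+|D)P(D) + P(+|D')P(D')
     = \frac{17}{20} × \frac{1}{80} + \frac{3}{25} × \frac{79}{80}
     = \frac{1033}{8000}
P(D|+) = P(+|D)P(D)/P(+) = \frac{85}{1033}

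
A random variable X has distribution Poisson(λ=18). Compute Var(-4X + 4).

For X ~ Poisson(λ=18):
Var(X) = 18
Var(-4X + 4) = (-4)² × Var(X) = 16 × 18 = 288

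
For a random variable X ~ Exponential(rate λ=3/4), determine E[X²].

Using the identity E[X²] = Var(X) + (E[X])²:
E[X] = \frac{4}{3}
Var(X) = \frac{16}{9}
E[X²] = \frac{16}{9} + (\frac{4}{3})²
= \frac{32}{9}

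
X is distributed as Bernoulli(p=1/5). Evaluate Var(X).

For X ~ Bernoulli(p=1/5):
Var(X) = \frac{4}{25}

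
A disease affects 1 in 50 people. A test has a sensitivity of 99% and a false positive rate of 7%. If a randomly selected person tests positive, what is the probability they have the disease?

Let D = the rare event, + = positive/flagged.
P(D) = 1/50
P(+|D) = 99/100
P(+|D') = 7/100
P(+) = P(+|D)P(D) + P(+|D')P(D')
     = \frac{99}{100} × \frac{1}{50} + \frac{7}{100} × \frac{49}{50}
     = \frac{221}{2500}
P(D|+) = P(+|D)P(D)/P(+) = \frac{99}{442}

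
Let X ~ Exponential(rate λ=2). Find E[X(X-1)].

E[X(X-1)] = E[X² - X] = E[X²] - E[X]
E[X] = \frac{1}{2}
E[X²] = Var(X) + (E[X])² = \frac{1}{4} + (\frac{1}{2})² = \frac{1}{2}
E[X(X-1)] = \frac{1}{2} - \frac{1}{2} = 0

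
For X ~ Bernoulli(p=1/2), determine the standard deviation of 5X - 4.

For X ~ Bernoulli(p=1/2):
Var(X) = \frac{1}{4}
SD(X) = √(Var(X)) = √(\frac{1}{4}) = \frac{1}{2}
SD(5X - 4) = |5| × SD(X) = 5 × \frac{1}{2} = \frac{5}{2}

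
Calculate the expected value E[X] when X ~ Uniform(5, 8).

For X ~ Uniform(5, 8), the expected value is:
E[X] = \frac{13}{2}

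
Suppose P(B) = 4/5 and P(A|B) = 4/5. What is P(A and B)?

By definition, P(A|B) = P(A ∩ B) / P(B)
So P(A ∩ B) = P(A|B) × P(B)
= 4/5 × 4/5
= 16/25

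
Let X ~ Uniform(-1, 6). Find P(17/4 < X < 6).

P(17/4 < X < 6) = ∫_{17/4}^{6} f(x) dx
where f(x) = \frac{1}{7}
= \frac{1}{4}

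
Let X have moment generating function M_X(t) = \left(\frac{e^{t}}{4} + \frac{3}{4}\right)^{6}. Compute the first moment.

To find E[X], compute M^(1)(0):
M^(1)(t) = \frac{3 \left(\frac{e^{t}}{4} + \frac{3}{4}\right)^{5} e^{t}}{2}
M^(1)(0) = \frac{3}{2}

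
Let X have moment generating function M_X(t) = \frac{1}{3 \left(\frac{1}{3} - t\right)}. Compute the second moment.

To find E[X^2], compute M^(2)(0):
M^(1)(t) = \frac{1}{3 \left(\frac{1}{3} - t\right)^{2}}
M^(2)(t) = \frac{2}{3 \left(\frac{1}{3} - t\right)^{3}}
M^(2)(0) = 18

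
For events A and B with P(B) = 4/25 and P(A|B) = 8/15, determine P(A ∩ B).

By definition, P(A|B) = P(A ∩ B) / P(B)
So P(A ∩ B) = P(A|B) × P(B)
= 8/15 × 4/25
= 32/375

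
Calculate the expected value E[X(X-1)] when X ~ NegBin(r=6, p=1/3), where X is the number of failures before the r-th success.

E[X(X-1)] = E[X² - X] = E[X²] - E[X]
E[X] = 12
E[X²] = Var(X) + (E[X])² = 36 + (12)² = 180
E[X(X-1)] = 180 - 12 = 168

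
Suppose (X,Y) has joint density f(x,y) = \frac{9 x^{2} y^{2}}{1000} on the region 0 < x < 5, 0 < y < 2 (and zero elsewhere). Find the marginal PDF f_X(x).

f_X(x) = ∫_0^2 f(x,y) dy
= ∫_0^2 \frac{9 x^{2} y^{2}}{1000} dy
= \frac{3 x^{2}}{125} for 0 < x < 5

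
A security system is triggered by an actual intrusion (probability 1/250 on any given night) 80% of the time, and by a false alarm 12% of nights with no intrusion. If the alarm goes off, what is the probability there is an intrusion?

Let D = the rare event, + = positive/flagged.
P(D) = 1/250
P(+|D) = 80/100 = 4/5
P(+|D') = 12/100 = 3/25
P(+) = P(+|D)P(D) + P(+|D')P(D')
     = \frac{4}{5} × \frac{1}{250} + \frac{3}{25} × \frac{249}{250}
     = \frac{767}{6250}
P(D|+) = P(+|D)P(D)/P(+) = \frac{20}{767}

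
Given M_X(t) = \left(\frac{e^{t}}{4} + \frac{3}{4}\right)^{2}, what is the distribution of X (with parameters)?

The MGF M(t) = \left(\frac{e^{t}}{4} + \frac{3}{4}\right)^{2} is the standard form for the Binomial distribution.
Comparing with the known MGF formula identifies: Binomial(n=2, p=1/4)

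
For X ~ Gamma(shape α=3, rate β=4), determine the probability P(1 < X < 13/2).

P(1 < X < 13/2) = ∫_{1}^{13/2} f(x) dx
where f(x) = 32 x^{2} e^{- 4 x}
= \frac{-365 + 13 e^{22}}{e^{26}}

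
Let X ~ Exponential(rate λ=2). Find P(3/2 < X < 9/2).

P(3/2 < X < 9/2) = ∫_{3/2}^{9/2} f(x) dx
where f(x) = 2 e^{- 2 x}
= - \frac{1 - e^{6}}{e^{9}}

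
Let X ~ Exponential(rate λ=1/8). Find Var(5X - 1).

For X ~ Exponential(rate λ=1/8):
Var(X) = 64
Var(5X - 1) = (5)² × Var(X) = 25 × 64 = 1600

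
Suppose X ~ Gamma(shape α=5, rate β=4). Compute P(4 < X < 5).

P(4 < X < 5) = ∫_{4}^{5} f(x) dx
where f(x) = \frac{128 x^{4} e^{- 4 x}}{3}
= \frac{-24663 + 10675 e^{4}}{3 e^{20}}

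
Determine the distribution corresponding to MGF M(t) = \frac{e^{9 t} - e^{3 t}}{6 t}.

The MGF M(t) = \frac{e^{9 t} - e^{3 t}}{6 t} is the standard form for the Uniform distribution.
Comparing with the known MGF formula identifies: Uniform(3, 9)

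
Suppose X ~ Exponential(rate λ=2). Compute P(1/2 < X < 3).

P(1/2 < X < 3) = ∫_{1/2}^{3} f(x) dx
where f(x) = 2 e^{- 2 x}
= - \frac{1 - e^{5}}{e^{6}}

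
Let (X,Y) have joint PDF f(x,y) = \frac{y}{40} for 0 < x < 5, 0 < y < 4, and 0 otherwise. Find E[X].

f_X(x) = ∫_0^4 \frac{y}{40} dy = \frac{1}{5}
E[X] = ∫_0^5 x × (\frac{1}{5}) dx = \frac{5}{2}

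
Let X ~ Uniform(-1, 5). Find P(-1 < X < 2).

P(-1 < X < 2) = ∫_{-1}^{2} f(x) dx
where f(x) = \frac{1}{6}
= \frac{1}{2}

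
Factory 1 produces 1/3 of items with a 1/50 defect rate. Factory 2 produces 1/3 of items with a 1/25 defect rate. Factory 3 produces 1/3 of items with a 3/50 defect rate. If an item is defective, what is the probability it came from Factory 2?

Using Bayes' theorem:
P(F1) = 1/3, P(D|F1) = 1/50
P(F2) = 1/3, P(D|F2) = 1/25
P(F3) = 1/3, P(D|F3) = 3/50
P(D) = P(D|F1)P(F1) + P(D|F2)P(F2) + P(D|F3)P(F3)
     = \frac{1}{25}
P(F2|D) = P(D|F2)P(F2) / P(D)
= \frac{1}{3}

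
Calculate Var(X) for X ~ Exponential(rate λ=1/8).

For X ~ Exponential(rate λ=1/8):
Var(X) = 64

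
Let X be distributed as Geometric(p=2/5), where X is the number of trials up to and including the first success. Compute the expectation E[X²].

Using the identity E[X²] = Var(X) + (E[X])²:
E[X] = \frac{5}{2}
Var(X) = \frac{15}{4}
E[X²] = \frac{15}{4} + (\frac{5}{2})²
= 10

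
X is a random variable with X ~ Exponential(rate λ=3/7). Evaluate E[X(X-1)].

E[X(X-1)] = E[X² - X] = E[X²] - E[X]
E[X] = \frac{7}{3}
E[X²] = Var(X) + (E[X])² = \frac{49}{9} + (\frac{7}{3})² = \frac{98}{9}
E[X(X-1)] = \frac{98}{9} - \frac{7}{3} = \frac{77}{9}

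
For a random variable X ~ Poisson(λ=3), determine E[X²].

Using the identity E[X²] = Var(X) + (E[X])²:
E[X] = 3
Var(X) = 3
E[X²] = 3 + (3)²
= 12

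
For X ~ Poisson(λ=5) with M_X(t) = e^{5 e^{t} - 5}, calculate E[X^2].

To find E[X^2], compute M^(2)(0):
M^(1)(t) = 5 e^{t} e^{5 e^{t} - 5}
M^(2)(t) = 25 e^{2 t} e^{5 e^{t} - 5} + 5 e^{t} e^{5 e^{t} - 5}
M^(2)(0) = 30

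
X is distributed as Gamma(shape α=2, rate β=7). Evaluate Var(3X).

For X ~ Gamma(shape α=2, rate β=7):
Var(X) = \frac{2}{49}
Var(3X) = (3)² × Var(X) = 9 × \frac{2}{49} = \frac{18}{49}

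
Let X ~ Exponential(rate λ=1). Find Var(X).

For X ~ Exponential(rate λ=1):
Var(X) = 1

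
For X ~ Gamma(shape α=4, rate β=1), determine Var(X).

For X ~ Gamma(shape α=4, rate β=1):
Var(X) = 4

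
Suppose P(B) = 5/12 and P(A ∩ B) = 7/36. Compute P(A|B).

P(A|B) = P(A ∩ B) / P(B)
= (7/36) / (5/12)
= 7/15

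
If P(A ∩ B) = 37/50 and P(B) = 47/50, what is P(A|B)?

P(A|B) = P(A ∩ B) / P(B)
= (37/50) / (47/50)
= 37/47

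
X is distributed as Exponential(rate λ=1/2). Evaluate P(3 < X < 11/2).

P(3 < X < 11/2) = ∫_{3}^{11/2} f(x) dx
where f(x) = \frac{e^{- \frac{x}{2}}}{2}
= - \frac{1}{e^{\frac{11}{4}}} + e^{- \frac{3}{2}}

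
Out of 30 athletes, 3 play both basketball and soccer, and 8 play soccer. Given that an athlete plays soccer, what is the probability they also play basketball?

P(A ∩ B) = 3/30 = 1/10
P(B) = 8/30 = 4/15
P(A|B) = P(A ∩ B) / P(B) = (1/10) / (4/15) = 3/8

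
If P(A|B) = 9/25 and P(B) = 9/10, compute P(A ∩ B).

By definition, P(A|B) = P(A ∩ B) / P(B)
So P(A ∩ B) = P(A|B) × P(B)
= 9/25 × 9/10
= 81/250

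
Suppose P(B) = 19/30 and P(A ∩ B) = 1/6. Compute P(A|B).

P(A|B) = P(A ∩ B) / P(B)
= (1/6) / (19/30)
= 5/19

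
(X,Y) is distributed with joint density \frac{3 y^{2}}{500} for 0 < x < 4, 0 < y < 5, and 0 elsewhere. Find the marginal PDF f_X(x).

f_X(x) = ∫_0^5 f(x,y) dy
= ∫_0^5 \frac{3 y^{2}}{500} dy
= \frac{1}{4} for 0 < x < 4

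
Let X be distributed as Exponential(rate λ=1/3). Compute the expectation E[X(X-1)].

E[X(X-1)] = E[X² - X] = E[X²] - E[X]
E[X] = 3
E[X²] = Var(X) + (E[X])² = 9 + (3)² = 18
E[X(X-1)] = 18 - 3 = 15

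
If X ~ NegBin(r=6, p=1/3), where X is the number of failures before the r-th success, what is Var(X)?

For X ~ NegBin(r=6, p=1/3), where X is the number of failures before the r-th success:
Var(X) = 36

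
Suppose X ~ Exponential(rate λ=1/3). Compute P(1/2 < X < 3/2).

P(1/2 < X < 3/2) = ∫_{1/2}^{3/2} f(x) dx
where f(x) = \frac{e^{- \frac{x}{3}}}{3}
= - \frac{1}{e^{\frac{1}{2}}} + e^{- \frac{1}{6}}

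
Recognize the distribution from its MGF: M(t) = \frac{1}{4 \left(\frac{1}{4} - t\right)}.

The MGF M(t) = \frac{1}{4 \left(\frac{1}{4} - t\right)} is the standard form for the Exponential distribution.
Comparing with the known MGF formula identifies: Exponential(rate λ=1/4)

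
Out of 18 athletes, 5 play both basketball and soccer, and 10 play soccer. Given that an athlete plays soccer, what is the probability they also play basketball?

P(A ∩ B) = 5/18
P(B) = 10/18 = 5/9
P(A|B) = P(A ∩ B) / P(B) = (5/18) / (5/9) = 1/2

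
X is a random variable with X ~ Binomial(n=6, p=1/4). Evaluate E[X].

For X ~ Binomial(n=6, p=1/4), the expected value is:
E[X] = \frac{3}{2}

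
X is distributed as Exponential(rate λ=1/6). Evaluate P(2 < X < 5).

P(2 < X < 5) = ∫_{2}^{5} f(x) dx
where f(x) = \frac{e^{- \frac{x}{6}}}{6}
= - \frac{1}{e^{\frac{5}{6}}} + e^{- \frac{1}{3}}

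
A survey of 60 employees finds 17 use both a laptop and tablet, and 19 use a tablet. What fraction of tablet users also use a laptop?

P(A ∩ B) = 17/60
P(B) = 19/60
P(A|B) = P(A ∩ B) / P(B) = (17/60) / (19/60) = 17/19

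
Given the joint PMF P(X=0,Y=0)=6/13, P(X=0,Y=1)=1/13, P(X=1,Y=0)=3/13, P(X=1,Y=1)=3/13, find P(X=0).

P(X=0) = P(X=0,Y=0) + P(X=0,Y=1)
= 6/13 + 1/13
= 7/13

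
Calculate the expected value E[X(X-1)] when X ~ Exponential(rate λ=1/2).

E[X(X-1)] = E[X² - X] = E[X²] - E[X]
E[X] = 2
E[X²] = Var(X) + (E[X])² = 4 + (2)² = 8
E[X(X-1)] = 8 - 2 = 6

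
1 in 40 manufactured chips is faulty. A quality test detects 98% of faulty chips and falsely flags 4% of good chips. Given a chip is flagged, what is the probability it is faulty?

Let D = the rare event, + = positive/flagged.
P(D) = 1/40
P(+|D) = 98/100 = 49/50
P(+|D') = 4/100 = 1/25
P(+) = P(+|D)P(D) + P(+|D')P(D')
     = \frac{49}{50} × \frac{1}{40} + \frac{1}{25} × \frac{39}{40}
     = \frac{127}{2000}
P(D|+) = P(+|D)P(D)/P(+) = \frac{49}{127}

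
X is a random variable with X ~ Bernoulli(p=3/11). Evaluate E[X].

For X ~ Bernoulli(p=3/11), the expected value is:
E[X] = \frac{3}{11}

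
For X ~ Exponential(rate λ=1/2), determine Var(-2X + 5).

For X ~ Exponential(rate λ=1/2):
Var(X) = 4
Var(-2X + 5) = (-2)² × Var(X) = 4 × 4 = 16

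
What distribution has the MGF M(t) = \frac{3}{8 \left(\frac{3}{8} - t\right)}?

The MGF M(t) = \frac{3}{8 \left(\frac{3}{8} - t\right)} is the standard form for the Exponential distribution.
Comparing with the known MGF formula identifies: Exponential(rate λ=3/8)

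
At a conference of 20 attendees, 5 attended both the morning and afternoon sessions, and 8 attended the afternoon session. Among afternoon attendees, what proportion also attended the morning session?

P(A ∩ B) = 5/20 = 1/4
P(B) = 8/20 = 2/5
P(A|B) = P(A ∩ B) / P(B) = (1/4) / (2/5) = 5/8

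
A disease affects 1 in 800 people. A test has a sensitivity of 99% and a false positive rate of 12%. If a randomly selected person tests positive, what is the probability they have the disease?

Let D = the rare event, + = positive/flagged.
P(D) = 1/800
P(+|D) = 99/100
P(+|D') = 12/100 = 3/25
P(+) = P(+|D)P(D) + P(+|D')P(D')
     = \frac{99}{100} × \frac{1}{800} + \frac{3}{25} × \frac{799}{800}
     = \frac{9687}{80000}
P(D|+) = P(+|D)P(D)/P(+) = \frac{33}{3229}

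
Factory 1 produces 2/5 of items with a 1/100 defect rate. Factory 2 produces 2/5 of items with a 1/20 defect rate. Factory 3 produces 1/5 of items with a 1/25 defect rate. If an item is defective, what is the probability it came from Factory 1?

Using Bayes' theorem:
P(F1) = 2/5, P(D|F1) = 1/100
P(F2) = 2/5, P(D|F2) = 1/20
P(F3) = 1/5, P(D|F3) = 1/25
P(D) = P(D|F1)P(F1) + P(D|F2)P(F2) + P(D|F3)P(F3)
     = \frac{4}{125}
P(F1|D) = P(D|F1)P(F1) / P(D)
= \frac{1}{8}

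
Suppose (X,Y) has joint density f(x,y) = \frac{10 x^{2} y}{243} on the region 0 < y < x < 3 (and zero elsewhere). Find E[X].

f_X(x) = ∫_0^x \frac{10 x^{2} y}{243} dy = \frac{5 x^{4}}{243}
E[X] = ∫_0^3 x × (\frac{5 x^{4}}{243}) dx = \frac{5}{2}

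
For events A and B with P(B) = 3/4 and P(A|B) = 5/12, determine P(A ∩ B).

By definition, P(A|B) = P(A ∩ B) / P(B)
So P(A ∩ B) = P(A|B) × P(B)
= 5/12 × 3/4
= 5/16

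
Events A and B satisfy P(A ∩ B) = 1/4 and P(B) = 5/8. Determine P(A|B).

P(A|B) = P(A ∩ B) / P(B)
= (1/4) / (5/8)
= 2/5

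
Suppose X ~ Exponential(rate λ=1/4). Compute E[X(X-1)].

E[X(X-1)] = E[X² - X] = E[X²] - E[X]
E[X] = 4
E[X²] = Var(X) + (E[X])² = 16 + (4)² = 32
E[X(X-1)] = 32 - 4 = 28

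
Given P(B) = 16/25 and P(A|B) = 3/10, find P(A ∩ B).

By definition, P(A|B) = P(A ∩ B) / P(B)
So P(A ∩ B) = P(A|B) × P(B)
= 3/10 × 16/25
= 24/125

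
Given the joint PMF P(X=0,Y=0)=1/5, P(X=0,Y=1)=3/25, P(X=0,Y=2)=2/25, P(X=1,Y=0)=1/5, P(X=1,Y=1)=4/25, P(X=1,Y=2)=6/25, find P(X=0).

P(X=0) = P(X=0,Y=0) + P(X=0,Y=1) + P(X=0,Y=2)
= 1/5 + 3/25 + 2/25
= 2/5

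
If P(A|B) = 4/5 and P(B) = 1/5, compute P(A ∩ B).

By definition, P(A|B) = P(A ∩ B) / P(B)
So P(A ∩ B) = P(A|B) × P(B)
= 4/5 × 1/5
= 4/25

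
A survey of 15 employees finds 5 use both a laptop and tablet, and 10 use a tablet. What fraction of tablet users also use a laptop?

P(A ∩ B) = 5/15 = 1/3
P(B) = 10/15 = 2/3
P(A|B) = P(A ∩ B) / P(B) = (1/3) / (2/3) = 1/2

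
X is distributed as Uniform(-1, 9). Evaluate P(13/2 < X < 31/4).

P(13/2 < X < 31/4) = ∫_{13/2}^{31/4} f(x) dx
where f(x) = \frac{1}{10}
= \frac{1}{8}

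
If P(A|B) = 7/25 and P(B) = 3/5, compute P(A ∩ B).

By definition, P(A|B) = P(A ∩ B) / P(B)
So P(A ∩ B) = P(A|B) × P(B)
= 7/25 × 3/5
= 21/125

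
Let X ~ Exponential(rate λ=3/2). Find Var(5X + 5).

For X ~ Exponential(rate λ=3/2):
Var(X) = \frac{4}{9}
Var(5X + 5) = (5)² × Var(X) = 25 × \frac{4}{9} = \frac{100}{9}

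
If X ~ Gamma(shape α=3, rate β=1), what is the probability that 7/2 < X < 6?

P(7/2 < X < 6) = ∫_{7/2}^{6} f(x) dx
where f(x) = \frac{x^{2} e^{- x}}{2}
= - \frac{25}{e^{6}} + \frac{85}{8 e^{\frac{7}{2}}}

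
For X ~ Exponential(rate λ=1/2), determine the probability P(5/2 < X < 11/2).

P(5/2 < X < 11/2) = ∫_{5/2}^{11/2} f(x) dx
where f(x) = \frac{e^{- \frac{x}{2}}}{2}
= - \frac{1 - e^{\frac{3}{2}}}{e^{\frac{11}{4}}}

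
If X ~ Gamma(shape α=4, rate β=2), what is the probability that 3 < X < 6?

P(3 < X < 6) = ∫_{3}^{6} f(x) dx
where f(x) = \frac{8 x^{3} e^{- 2 x}}{3}
= \frac{-373 + 61 e^{6}}{e^{12}}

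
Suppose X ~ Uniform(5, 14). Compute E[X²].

Using the identity E[X²] = Var(X) + (E[X])²:
E[X] = \frac{19}{2}
Var(X) = \frac{27}{4}
E[X²] = \frac{27}{4} + (\frac{19}{2})²
= 97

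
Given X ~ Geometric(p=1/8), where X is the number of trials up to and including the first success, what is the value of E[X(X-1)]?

E[X(X-1)] = E[X² - X] = E[X²] - E[X]
E[X] = 8
E[X²] = Var(X) + (E[X])² = 56 + (8)² = 120
E[X(X-1)] = 120 - 8 = 112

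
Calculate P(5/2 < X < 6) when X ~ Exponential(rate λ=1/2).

P(5/2 < X < 6) = ∫_{5/2}^{6} f(x) dx
where f(x) = \frac{e^{- \frac{x}{2}}}{2}
= - \frac{1}{e^{3}} + e^{- \frac{5}{4}}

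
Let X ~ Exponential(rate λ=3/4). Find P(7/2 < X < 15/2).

P(7/2 < X < 15/2) = ∫_{7/2}^{15/2} f(x) dx
where f(x) = \frac{3 e^{- \frac{3 x}{4}}}{4}
= - \frac{1 - e^{3}}{e^{\frac{45}{8}}}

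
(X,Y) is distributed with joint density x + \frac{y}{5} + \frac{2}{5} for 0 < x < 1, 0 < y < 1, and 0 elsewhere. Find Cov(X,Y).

E[XY] = ∫∫ xy × f(x,y) dx dy = \frac{3}{10}
E[X] = \frac{7}{12}
E[Y] = \frac{31}{60}
Cov(X,Y) = E[XY] - E[X]E[Y] = - \frac{1}{720}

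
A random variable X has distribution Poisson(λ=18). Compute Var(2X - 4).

For X ~ Poisson(λ=18):
Var(X) = 18
Var(2X - 4) = (2)² × Var(X) = 4 × 18 = 72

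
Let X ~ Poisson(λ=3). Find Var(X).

For X ~ Poisson(λ=3):
Var(X) = 3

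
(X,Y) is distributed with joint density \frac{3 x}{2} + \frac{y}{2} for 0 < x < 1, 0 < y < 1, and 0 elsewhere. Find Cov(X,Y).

E[XY] = ∫∫ xy × f(x,y) dx dy = \frac{1}{3}
E[X] = \frac{5}{8}
E[Y] = \frac{13}{24}
Cov(X,Y) = E[XY] - E[X]E[Y] = - \frac{1}{192}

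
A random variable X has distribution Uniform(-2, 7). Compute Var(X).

For X ~ Uniform(-2, 7):
Var(X) = \frac{27}{4}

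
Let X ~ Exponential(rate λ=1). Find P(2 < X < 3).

P(2 < X < 3) = ∫_{2}^{3} f(x) dx
where f(x) = e^{- x}
= - \frac{1 - e}{e^{3}}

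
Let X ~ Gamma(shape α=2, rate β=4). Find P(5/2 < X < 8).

P(5/2 < X < 8) = ∫_{5/2}^{8} f(x) dx
where f(x) = 16 x e^{- 4 x}
= \frac{11 \left(-3 + e^{22}\right)}{e^{32}}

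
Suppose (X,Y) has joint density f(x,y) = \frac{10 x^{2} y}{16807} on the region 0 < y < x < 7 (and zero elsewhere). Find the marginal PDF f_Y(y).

f_Y(y) = ∫_y^7 \frac{10 x^{2} y}{16807} dx = \frac{10 y \left(343 - y^{3}\right)}{50421}
for 0 < y < 7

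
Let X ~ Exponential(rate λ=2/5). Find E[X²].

Using the identity E[X²] = Var(X) + (E[X])²:
E[X] = \frac{5}{2}
Var(X) = \frac{25}{4}
E[X²] = \frac{25}{4} + (\frac{5}{2})²
= \frac{25}{2}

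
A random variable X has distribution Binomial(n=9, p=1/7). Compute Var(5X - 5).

For X ~ Binomial(n=9, p=1/7):
Var(X) = \frac{54}{49}
Var(5X - 5) = (5)² × Var(X) = 25 × \frac{54}{49} = \frac{1350}{49}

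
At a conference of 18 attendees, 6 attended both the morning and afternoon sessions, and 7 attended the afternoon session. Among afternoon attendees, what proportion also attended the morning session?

P(A ∩ B) = 6/18 = 1/3
P(B) = 7/18
P(A|B) = P(A ∩ B) / P(B) = (1/3) / (7/18) = 6/7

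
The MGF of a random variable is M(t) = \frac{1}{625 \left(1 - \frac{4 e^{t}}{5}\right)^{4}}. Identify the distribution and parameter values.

The MGF M(t) = \frac{1}{625 \left(1 - \frac{4 e^{t}}{5}\right)^{4}} is the standard form for the NegativeBinomial distribution.
Comparing with the known MGF formula identifies: NegBin(r=4, p=1/5), X = failures before r-th success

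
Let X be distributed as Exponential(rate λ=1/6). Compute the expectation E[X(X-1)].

E[X(X-1)] = E[X² - X] = E[X²] - E[X]
E[X] = 6
E[X²] = Var(X) + (E[X])² = 36 + (6)² = 72
E[X(X-1)] = 72 - 6 = 66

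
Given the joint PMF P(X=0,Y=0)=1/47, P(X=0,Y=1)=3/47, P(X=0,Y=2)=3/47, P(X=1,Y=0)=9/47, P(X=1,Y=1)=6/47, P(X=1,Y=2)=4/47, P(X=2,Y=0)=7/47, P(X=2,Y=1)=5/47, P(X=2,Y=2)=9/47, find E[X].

First find marginal of X:
P(X=0) = 7/47
P(X=1) = 19/47
P(X=2) = 21/47
E[X] = 0 × 7/47 + 1 × 19/47 + 2 × 21/47 = 61/47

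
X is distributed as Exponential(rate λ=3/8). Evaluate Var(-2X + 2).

For X ~ Exponential(rate λ=3/8):
Var(X) = \frac{64}{9}
Var(-2X + 2) = (-2)² × Var(X) = 4 × \frac{64}{9} = \frac{256}{9}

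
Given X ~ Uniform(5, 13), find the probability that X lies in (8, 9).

P(8 < X < 9) = ∫_{8}^{9} f(x) dx
where f(x) = \frac{1}{8}
= \frac{1}{8}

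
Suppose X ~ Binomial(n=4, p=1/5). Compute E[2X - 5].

For X ~ Binomial(n=4, p=1/5):
E[X] = \frac{4}{5}
E[2X - 5] = 2 × E[X] - 5 = - \frac{17}{5}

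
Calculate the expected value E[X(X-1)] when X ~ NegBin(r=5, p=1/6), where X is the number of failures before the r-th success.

E[X(X-1)] = E[X² - X] = E[X²] - E[X]
E[X] = 25
E[X²] = Var(X) + (E[X])² = 150 + (25)² = 775
E[X(X-1)] = 775 - 25 = 750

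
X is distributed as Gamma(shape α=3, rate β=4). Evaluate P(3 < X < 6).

P(3 < X < 6) = ∫_{3}^{6} f(x) dx
where f(x) = 32 x^{2} e^{- 4 x}
= \frac{-313 + 85 e^{12}}{e^{24}}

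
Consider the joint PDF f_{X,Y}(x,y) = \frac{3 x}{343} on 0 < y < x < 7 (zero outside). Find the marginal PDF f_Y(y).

f_Y(y) = ∫_y^7 \frac{3 x}{343} dx = \frac{3}{14} - \frac{3 y^{2}}{686}
for 0 < y < 7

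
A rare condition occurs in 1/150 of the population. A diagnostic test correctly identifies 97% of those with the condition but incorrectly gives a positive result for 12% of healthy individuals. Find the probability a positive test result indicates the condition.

Let D = the rare event, + = positive/flagged.
P(D) = 1/150
P(+|D) = 97/100
P(+|D') = 12/100 = 3/25
P(+) = P(+|D)P(D) + P(+|D')P(D')
     = \frac{97}{100} × \frac{1}{150} + \frac{3}{25} × \frac{149}{150}
     = \frac{377}{3000}
P(D|+) = P(+|D)P(D)/P(+) = \frac{97}{1885}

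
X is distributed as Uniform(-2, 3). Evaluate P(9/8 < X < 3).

P(9/8 < X < 3) = ∫_{9/8}^{3} f(x) dx
where f(x) = \frac{1}{5}
= \frac{3}{8}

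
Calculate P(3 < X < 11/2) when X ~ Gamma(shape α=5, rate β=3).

P(3 < X < 11/2) = ∫_{3}^{11/2} f(x) dx
where f(x) = \frac{81 x^{4} e^{- 3 x}}{8}
= - \frac{510803}{128 e^{\frac{33}{2}}} + \frac{3563}{8 e^{9}}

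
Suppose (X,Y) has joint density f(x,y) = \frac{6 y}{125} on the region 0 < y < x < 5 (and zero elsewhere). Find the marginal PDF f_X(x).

f_X(x) = ∫_0^x \frac{6 y}{125} dy = \frac{3 x^{2}}{125}
for 0 < x < 5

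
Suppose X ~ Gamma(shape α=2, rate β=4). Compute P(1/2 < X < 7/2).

P(1/2 < X < 7/2) = ∫_{1/2}^{7/2} f(x) dx
where f(x) = 16 x e^{- 4 x}
= \frac{3 \left(-5 + e^{12}\right)}{e^{14}}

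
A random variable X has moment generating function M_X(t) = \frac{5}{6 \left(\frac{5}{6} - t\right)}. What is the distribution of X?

The MGF M(t) = \frac{5}{6 \left(\frac{5}{6} - t\right)} is the standard form for the Exponential distribution.
Comparing with the known MGF formula identifies: Exponential(rate λ=5/6)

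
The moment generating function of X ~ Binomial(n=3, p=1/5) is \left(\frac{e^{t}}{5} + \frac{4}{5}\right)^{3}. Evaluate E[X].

To find E[X], compute M^(1)(0):
M^(1)(t) = \frac{3 \left(\frac{e^{t}}{5} + \frac{4}{5}\right)^{2} e^{t}}{5}
M^(1)(0) = \frac{3}{5}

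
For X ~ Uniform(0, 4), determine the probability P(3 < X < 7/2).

P(3 < X < 7/2) = ∫_{3}^{7/2} f(x) dx
where f(x) = \frac{1}{4}
= \frac{1}{8}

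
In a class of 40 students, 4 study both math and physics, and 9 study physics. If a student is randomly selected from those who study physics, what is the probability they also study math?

P(A ∩ B) = 4/40 = 1/10
P(B) = 9/40
P(A|B) = P(A ∩ B) / P(B) = (1/10) / (9/40) = 4/9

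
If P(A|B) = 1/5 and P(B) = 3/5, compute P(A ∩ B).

By definition, P(A|B) = P(A ∩ B) / P(B)
So P(A ∩ B) = P(A|B) × P(B)
= 1/5 × 3/5
= 3/25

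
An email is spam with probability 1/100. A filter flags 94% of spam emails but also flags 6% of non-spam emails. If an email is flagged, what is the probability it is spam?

Let D = the rare event, + = positive/flagged.
P(D) = 1/100
P(+|D) = 94/100 = 47/50
P(+|D') = 6/100 = 3/50
P(+) = P(+|D)P(D) + P(+|D')P(D')
     = \frac{47}{50} × \frac{1}{100} + \frac{3}{50} × \frac{99}{100}
     = \frac{43}{625}
P(D|+) = P(+|D)P(D)/P(+) = \frac{47}{344}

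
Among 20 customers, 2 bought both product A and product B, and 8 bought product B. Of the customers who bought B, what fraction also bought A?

P(A ∩ B) = 2/20 = 1/10
P(B) = 8/20 = 2/5
P(A|B) = P(A ∩ B) / P(B) = (1/10) / (2/5) = 1/4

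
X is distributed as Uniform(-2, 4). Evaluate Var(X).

For X ~ Uniform(-2, 4):
Var(X) = 3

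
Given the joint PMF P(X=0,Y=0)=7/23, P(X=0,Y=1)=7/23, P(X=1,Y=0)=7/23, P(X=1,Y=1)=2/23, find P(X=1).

P(X=1) = P(X=1,Y=0) + P(X=1,Y=1)
= 7/23 + 2/23
= 9/23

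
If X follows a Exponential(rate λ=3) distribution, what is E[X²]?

Using the identity E[X²] = Var(X) + (E[X])²:
E[X] = \frac{1}{3}
Var(X) = \frac{1}{9}
E[X²] = \frac{1}{9} + (\frac{1}{3})²
= \frac{2}{9}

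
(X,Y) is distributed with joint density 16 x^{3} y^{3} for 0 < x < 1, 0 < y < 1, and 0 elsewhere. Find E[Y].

E[Y] = ∫_0^1 ∫_0^1 y × f(x,y) dx dy
= \frac{4}{5}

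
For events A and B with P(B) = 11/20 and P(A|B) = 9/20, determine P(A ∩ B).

By definition, P(A|B) = P(A ∩ B) / P(B)
So P(A ∩ B) = P(A|B) × P(B)
= 9/20 × 11/20
= 99/400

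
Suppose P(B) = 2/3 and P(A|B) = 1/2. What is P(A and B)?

By definition, P(A|B) = P(A ∩ B) / P(B)
So P(A ∩ B) = P(A|B) × P(B)
= 1/2 × 2/3
= 1/3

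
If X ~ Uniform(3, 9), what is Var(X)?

For X ~ Uniform(3, 9):
Var(X) = 3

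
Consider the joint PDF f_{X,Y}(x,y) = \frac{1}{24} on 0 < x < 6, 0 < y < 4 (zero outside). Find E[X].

f_X(x) = ∫_0^4 \frac{1}{24} dy = \frac{1}{6}
E[X] = ∫_0^6 x × (\frac{1}{6}) dx = 3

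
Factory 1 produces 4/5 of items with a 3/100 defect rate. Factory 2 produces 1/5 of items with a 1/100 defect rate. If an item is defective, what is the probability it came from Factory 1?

Using Bayes' theorem:
P(F1) = 4/5, P(D|F1) = 3/100
P(F2) = 1/5, P(D|F2) = 1/100
P(D) = P(D|F1)P(F1) + P(D|F2)P(F2)
     = \frac{13}{500}
P(F1|D) = P(D|F1)P(F1) / P(D)
= \frac{12}{13}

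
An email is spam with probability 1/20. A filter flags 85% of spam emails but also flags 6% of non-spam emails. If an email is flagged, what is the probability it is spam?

Let D = the rare event, + = positive/flagged.
P(D) = 1/20
P(+|D) = 85/100 = 17/20
P(+|D') = 6/100 = 3/50
P(+) = P(+|D)P(D) + P(+|D')P(D')
     = \frac{17}{20} × \frac{1}{20} + \frac{3}{50} × \frac{19}{20}
     = \frac{199}{2000}
P(D|+) = P(+|D)P(D)/P(+) = \frac{85}{199}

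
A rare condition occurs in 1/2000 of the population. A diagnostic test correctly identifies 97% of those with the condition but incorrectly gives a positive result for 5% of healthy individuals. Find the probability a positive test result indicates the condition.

Let D = the rare event, + = positive/flagged.
P(D) = 1/2000
P(+|D) = 97/100
P(+|D') = 5/100 = 1/20
P(+) = P(+|D)P(D) + P(+|D')P(D')
     = \frac{97}{100} × \frac{1}{2000} + \frac{1}{20} × \frac{1999}{2000}
     = \frac{2523}{50000}
P(D|+) = P(+|D)P(D)/P(+) = \frac{97}{10092}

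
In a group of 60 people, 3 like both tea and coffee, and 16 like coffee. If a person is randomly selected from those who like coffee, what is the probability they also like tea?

P(A ∩ B) = 3/60 = 1/20
P(B) = 16/60 = 4/15
P(A|B) = P(A ∩ B) / P(B) = (1/20) / (4/15) = 3/16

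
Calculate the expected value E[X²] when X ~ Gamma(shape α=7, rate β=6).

Using the identity E[X²] = Var(X) + (E[X])²:
E[X] = \frac{7}{6}
Var(X) = \frac{7}{36}
E[X²] = \frac{7}{36} + (\frac{7}{6})²
= \frac{14}{9}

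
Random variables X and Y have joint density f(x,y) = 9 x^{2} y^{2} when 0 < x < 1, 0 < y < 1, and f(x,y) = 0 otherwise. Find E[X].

E[X] = ∫_0^1 ∫_0^1 x × f(x,y) dy dx
= ∫_0^1 ∫_0^1 x × (9 x^{2} y^{2}) dy dx
= \frac{3}{4}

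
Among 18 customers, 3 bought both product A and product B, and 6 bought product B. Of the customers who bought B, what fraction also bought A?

P(A ∩ B) = 3/18 = 1/6
P(B) = 6/18 = 1/3
P(A|B) = P(A ∩ B) / P(B) = (1/6) / (1/3) = 1/2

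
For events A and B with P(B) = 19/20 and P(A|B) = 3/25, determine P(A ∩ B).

By definition, P(A|B) = P(A ∩ B) / P(B)
So P(A ∩ B) = P(A|B) × P(B)
= 3/25 × 19/20
= 57/500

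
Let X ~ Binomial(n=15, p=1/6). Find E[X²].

Using the identity E[X²] = Var(X) + (E[X])²:
E[X] = \frac{5}{2}
Var(X) = \frac{25}{12}
E[X²] = \frac{25}{12} + (\frac{5}{2})²
= \frac{25}{3}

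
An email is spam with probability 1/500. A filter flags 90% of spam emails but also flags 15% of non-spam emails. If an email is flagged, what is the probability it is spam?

Let D = the rare event, + = positive/flagged.
P(D) = 1/500
P(+|D) = 90/100 = 9/10
P(+|D') = 15/100 = 3/20
P(+) = P(+|D)P(D) + P(+|D')P(D')
     = \frac{9}{10} × \frac{1}{500} + \frac{3}{20} × \frac{499}{500}
     = \frac{303}{2000}
P(D|+) = P(+|D)P(D)/P(+) = \frac{6}{505}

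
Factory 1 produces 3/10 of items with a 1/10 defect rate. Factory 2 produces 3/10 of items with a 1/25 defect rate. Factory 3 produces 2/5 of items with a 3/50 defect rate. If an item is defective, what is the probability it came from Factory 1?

Using Bayes' theorem:
P(F1) = 3/10, P(D|F1) = 1/10
P(F2) = 3/10, P(D|F2) = 1/25
P(F3) = 2/5, P(D|F3) = 3/50
P(D) = P(D|F1)P(F1) + P(D|F2)P(F2) + P(D|F3)P(F3)
     = \frac{33}{500}
P(F1|D) = P(D|F1)P(F1) / P(D)
= \frac{5}{11}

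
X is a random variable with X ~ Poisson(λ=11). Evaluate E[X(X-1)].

E[X(X-1)] = E[X² - X] = E[X²] - E[X]
E[X] = 11
E[X²] = Var(X) + (E[X])² = 11 + (11)² = 132
E[X(X-1)] = 132 - 11 = 121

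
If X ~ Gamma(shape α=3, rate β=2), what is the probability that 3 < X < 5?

P(3 < X < 5) = ∫_{3}^{5} f(x) dx
where f(x) = 4 x^{2} e^{- 2 x}
= \frac{-61 + 25 e^{4}}{e^{10}}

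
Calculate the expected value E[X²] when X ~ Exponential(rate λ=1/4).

Using the identity E[X²] = Var(X) + (E[X])²:
E[X] = 4
Var(X) = 16
E[X²] = 16 + (4)²
= 32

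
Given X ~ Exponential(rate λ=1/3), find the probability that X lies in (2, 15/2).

P(2 < X < 15/2) = ∫_{2}^{15/2} f(x) dx
where f(x) = \frac{e^{- \frac{x}{3}}}{3}
= - \frac{1}{e^{\frac{5}{2}}} + e^{- \frac{2}{3}}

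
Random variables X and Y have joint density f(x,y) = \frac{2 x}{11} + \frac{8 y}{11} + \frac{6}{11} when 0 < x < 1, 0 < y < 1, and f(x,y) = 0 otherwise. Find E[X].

E[X] = ∫_0^1 ∫_0^1 x × f(x,y) dy dx
= ∫_0^1 ∫_0^1 x × (\frac{2 x}{11} + \frac{8 y}{11} + \frac{6}{11}) dy dx
= \frac{17}{33}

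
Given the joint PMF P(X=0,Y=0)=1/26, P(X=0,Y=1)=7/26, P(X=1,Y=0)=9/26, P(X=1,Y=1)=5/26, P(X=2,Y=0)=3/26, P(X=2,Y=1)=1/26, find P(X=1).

P(X=1) = P(X=1,Y=0) + P(X=1,Y=1)
= 9/26 + 5/26
= 7/13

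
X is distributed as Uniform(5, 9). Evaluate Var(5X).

For X ~ Uniform(5, 9):
Var(X) = \frac{4}{3}
Var(5X) = (5)² × Var(X) = 25 × \frac{4}{3} = \frac{100}{3}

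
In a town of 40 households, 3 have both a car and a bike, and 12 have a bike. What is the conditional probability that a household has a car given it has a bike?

P(A ∩ B) = 3/40
P(B) = 12/40 = 3/10
P(A|B) = P(A ∩ B) / P(B) = (3/40) / (3/10) = 1/4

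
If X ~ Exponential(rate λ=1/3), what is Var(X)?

For X ~ Exponential(rate λ=1/3):
Var(X) = 9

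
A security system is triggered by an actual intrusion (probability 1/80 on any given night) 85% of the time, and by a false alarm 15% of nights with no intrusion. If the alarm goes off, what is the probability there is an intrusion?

Let D = the rare event, + = positive/flagged.
P(D) = 1/80
P(+|D) = 85/100 = 17/20
P(+|D') = 15/100 = 3/20
P(+) = P(+|D)P(D) + P(+|D')P(D')
     = \frac{17}{20} × \frac{1}{80} + \frac{3}{20} × \frac{79}{80}
     = \frac{127}{800}
P(D|+) = P(+|D)P(D)/P(+) = \frac{17}{254}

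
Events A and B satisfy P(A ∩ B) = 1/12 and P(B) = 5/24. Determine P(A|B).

P(A|B) = P(A ∩ B) / P(B)
= (1/12) / (5/24)
= 2/5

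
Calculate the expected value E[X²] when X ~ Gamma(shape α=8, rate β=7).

Using the identity E[X²] = Var(X) + (E[X])²:
E[X] = \frac{8}{7}
Var(X) = \frac{8}{49}
E[X²] = \frac{8}{49} + (\frac{8}{7})²
= \frac{72}{49}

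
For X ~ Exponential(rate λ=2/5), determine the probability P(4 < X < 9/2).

P(4 < X < 9/2) = ∫_{4}^{9/2} f(x) dx
where f(x) = \frac{2 e^{- \frac{2 x}{5}}}{5}
= - \frac{1 - e^{\frac{1}{5}}}{e^{\frac{9}{5}}}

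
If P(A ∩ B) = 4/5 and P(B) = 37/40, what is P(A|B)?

P(A|B) = P(A ∩ B) / P(B)
= (4/5) / (37/40)
= 32/37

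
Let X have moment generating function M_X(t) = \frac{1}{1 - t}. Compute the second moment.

To find E[X^2], compute M^(2)(0):
M^(1)(t) = \frac{1}{\left(1 - t\right)^{2}}
M^(2)(t) = \frac{2}{\left(1 - t\right)^{3}}
M^(2)(0) = 2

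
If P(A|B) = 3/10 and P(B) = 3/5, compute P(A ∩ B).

By definition, P(A|B) = P(A ∩ B) / P(B)
So P(A ∩ B) = P(A|B) × P(B)
= 3/10 × 3/5
= 9/50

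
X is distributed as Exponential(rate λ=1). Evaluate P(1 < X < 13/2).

P(1 < X < 13/2) = ∫_{1}^{13/2} f(x) dx
where f(x) = e^{- x}
= - \frac{1}{e^{\frac{13}{2}}} + e^{-1}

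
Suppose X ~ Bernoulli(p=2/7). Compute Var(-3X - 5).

For X ~ Bernoulli(p=2/7):
Var(X) = \frac{10}{49}
Var(-3X - 5) = (-3)² × Var(X) = 9 × \frac{10}{49} = \frac{90}{49}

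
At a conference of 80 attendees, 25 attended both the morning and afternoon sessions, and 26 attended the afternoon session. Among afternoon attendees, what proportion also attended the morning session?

P(A ∩ B) = 25/80 = 5/16
P(B) = 26/80 = 13/40
P(A|B) = P(A ∩ B) / P(B) = (5/16) / (13/40) = 25/26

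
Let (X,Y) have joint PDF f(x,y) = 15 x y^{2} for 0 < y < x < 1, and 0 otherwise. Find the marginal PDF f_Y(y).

f_Y(y) = ∫_y^1 15 x y^{2} dx = \frac{15 y^{2} \left(1 - y^{2}\right)}{2}
for 0 < y < 1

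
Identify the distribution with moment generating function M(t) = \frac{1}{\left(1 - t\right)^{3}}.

The MGF M(t) = \frac{1}{\left(1 - t\right)^{3}} is the standard form for the Gamma distribution.
Comparing with the known MGF formula identifies: Gamma(shape α=3, rate β=1)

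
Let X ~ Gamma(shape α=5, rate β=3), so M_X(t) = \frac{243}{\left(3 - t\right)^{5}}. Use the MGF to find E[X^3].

To find E[X^3], compute M^(3)(0):
M^(1)(t) = \frac{1215}{\left(3 - t\right)^{6}}
M^(2)(t) = \frac{7290}{\left(3 - t\right)^{7}}
M^(3)(t) = \frac{51030}{\left(3 - t\right)^{8}}
M^(3)(0) = \frac{70}{9}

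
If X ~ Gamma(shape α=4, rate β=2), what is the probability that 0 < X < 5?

P(0 < X < 5) = ∫_{0}^{5} f(x) dx
where f(x) = \frac{8 x^{3} e^{- 2 x}}{3}
= 1 - \frac{683}{3 e^{10}}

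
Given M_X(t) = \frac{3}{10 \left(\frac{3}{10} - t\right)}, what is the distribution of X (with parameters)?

The MGF M(t) = \frac{3}{10 \left(\frac{3}{10} - t\right)} is the standard form for the Exponential distribution.
Comparing with the known MGF formula identifies: Exponential(rate λ=3/10)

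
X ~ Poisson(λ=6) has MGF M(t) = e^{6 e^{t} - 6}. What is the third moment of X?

To find E[X^3], compute M^(3)(0):
M^(1)(t) = 6 e^{t} e^{6 e^{t} - 6}
M^(2)(t) = 36 e^{2 t} e^{6 e^{t} - 6} + 6 e^{t} e^{6 e^{t} - 6}
M^(3)(t) = 216 e^{3 t} e^{6 e^{t} - 6} + 108 e^{2 t} e^{6 e^{t} - 6} + 6 e^{t} e^{6 e^{t} - 6}
M^(3)(0) = 330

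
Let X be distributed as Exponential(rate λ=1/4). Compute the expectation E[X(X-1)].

E[X(X-1)] = E[X² - X] = E[X²] - E[X]
E[X] = 4
E[X²] = Var(X) + (E[X])² = 16 + (4)² = 32
E[X(X-1)] = 32 - 4 = 28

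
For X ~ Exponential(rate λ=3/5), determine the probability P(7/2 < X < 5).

P(7/2 < X < 5) = ∫_{7/2}^{5} f(x) dx
where f(x) = \frac{3 e^{- \frac{3 x}{5}}}{5}
= - \frac{1}{e^{3}} + e^{- \frac{21}{10}}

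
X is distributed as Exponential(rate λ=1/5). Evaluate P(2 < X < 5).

P(2 < X < 5) = ∫_{2}^{5} f(x) dx
where f(x) = \frac{e^{- \frac{x}{5}}}{5}
= - \frac{1}{e} + e^{- \frac{2}{5}}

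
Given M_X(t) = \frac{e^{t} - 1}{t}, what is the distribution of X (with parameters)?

The MGF M(t) = \frac{e^{t} - 1}{t} is the standard form for the Uniform distribution.
Comparing with the known MGF formula identifies: Uniform(0, 1)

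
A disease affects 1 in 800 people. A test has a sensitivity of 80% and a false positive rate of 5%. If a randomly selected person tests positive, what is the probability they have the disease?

Let D = the rare event, + = positive/flagged.
P(D) = 1/800
P(+|D) = 80/100 = 4/5
P(+|D') = 5/100 = 1/20
P(+) = P(+|D)P(D) + P(+|D')P(D')
     = \frac{4}{5} × \frac{1}{800} + \frac{1}{20} × \frac{799}{800}
     = \frac{163}{3200}
P(D|+) = P(+|D)P(D)/P(+) = \frac{16}{815}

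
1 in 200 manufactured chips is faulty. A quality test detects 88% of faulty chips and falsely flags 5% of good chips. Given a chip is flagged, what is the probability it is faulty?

Let D = the rare event, + = positive/flagged.
P(D) = 1/200
P(+|D) = 88/100 = 22/25
P(+|D') = 5/100 = 1/20
P(+) = P(+|D)P(D) + P(+|D')P(D')
     = \frac{22}{25} × \frac{1}{200} + \frac{1}{20} × \frac{199}{200}
     = \frac{1083}{20000}
P(D|+) = P(+|D)P(D)/P(+) = \frac{88}{1083}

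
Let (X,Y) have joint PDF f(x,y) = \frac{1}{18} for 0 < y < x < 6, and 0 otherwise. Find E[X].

f_X(x) = ∫_0^x \frac{1}{18} dy = \frac{x}{18}
E[X] = ∫_0^6 x × (\frac{x}{18}) dx = 4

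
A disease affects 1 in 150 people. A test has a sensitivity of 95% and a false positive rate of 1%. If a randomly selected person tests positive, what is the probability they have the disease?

Let D = the rare event, + = positive/flagged.
P(D) = 1/150
P(+|D) = 95/100 = 19/20
P(+|D') = 1/100
P(+) = P(+|D)P(D) + P(+|D')P(D')
     = \frac{19}{20} × \frac{1}{150} + \frac{1}{100} × \frac{149}{150}
     = \frac{61}{3750}
P(D|+) = P(+|D)P(D)/P(+) = \frac{95}{244}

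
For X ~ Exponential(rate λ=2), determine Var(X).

For X ~ Exponential(rate λ=2):
Var(X) = \frac{1}{4}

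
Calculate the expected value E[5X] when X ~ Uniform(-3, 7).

For X ~ Uniform(-3, 7):
E[X] = 2
E[5X] = 5 × E[X] + 0 = 10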